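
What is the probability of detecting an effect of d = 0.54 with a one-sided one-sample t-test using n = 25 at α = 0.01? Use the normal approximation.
Power ≈ 0.65

Power calculation (one-sample t-test, normal approximation):
z_β = d · √n - z_α
z_β = 0.54 · √25 - 2.326
z_β = 0.54 · 5.000 - 2.326
z_β = 0.374

Power = Φ(z_β) = Φ(0.374) ≈ 0.646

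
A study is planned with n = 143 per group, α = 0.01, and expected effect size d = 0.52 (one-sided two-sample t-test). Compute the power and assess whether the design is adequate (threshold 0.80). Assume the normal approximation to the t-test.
Power ≈ 0.98; the study is adequately powered (power ≥ 0.80)

Power calculation (two-sample t-test, normal approximation):
z_β = d · √(n/2) - z_α
z_β = 0.52 · √(143/2) - 2.326
z_β = 0.52 · 8.456 - 2.326
z_β = 2.071

Power = Φ(z_β) = Φ(2.071) ≈ 0.981

Effect size d = 0.52 is medium by Cohen's convention (0.2/0.5/0.8).

Threshold: power ≥ 0.80 is conventionally adequate.
Power ≈ 0.98 → the study is adequately powered (power ≥ 0.80).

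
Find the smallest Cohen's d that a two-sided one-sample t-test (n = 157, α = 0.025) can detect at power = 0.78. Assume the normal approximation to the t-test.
d ≈ 0.24

Minimum detectable effect (one-sample t-test, normal approximation):
d = (z_{α/2} + z_β) / √n
d = (2.241 + 0.772) / √157
d = 3.014 / 12.530
d ≈ 0.24

By Cohen's convention (0.2 small / 0.5 medium / 0.8 large): small effect.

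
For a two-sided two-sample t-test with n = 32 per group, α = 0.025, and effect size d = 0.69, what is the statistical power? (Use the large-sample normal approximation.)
Power ≈ 0.70

Power calculation (two-sample t-test, normal approximation):
z_β = d · √(n/2) - z_{α/2}
z_β = 0.69 · √(32/2) - 2.241
z_β = 0.69 · 4.000 - 2.241
z_β = 0.519

Power = Φ(z_β) = Φ(0.519) ≈ 0.698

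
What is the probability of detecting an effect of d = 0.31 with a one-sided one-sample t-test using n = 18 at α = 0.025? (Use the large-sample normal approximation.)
Power ≈ 0.26

Power calculation (one-sample t-test, normal approximation):
z_β = d · √n - z_α
z_β = 0.31 · √18 - 1.960
z_β = 0.31 · 4.243 - 1.960
z_β = -0.645

Power = Φ(z_β) = Φ(-0.645) ≈ 0.260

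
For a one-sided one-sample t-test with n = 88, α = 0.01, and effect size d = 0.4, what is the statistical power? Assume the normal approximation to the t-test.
Power ≈ 0.92

Power calculation (one-sample t-test, normal approximation):
z_β = d · √n - z_α
z_β = 0.4 · √88 - 2.326
z_β = 0.4 · 9.381 - 2.326
z_β = 1.426

Power = Φ(z_β) = Φ(1.426) ≈ 0.923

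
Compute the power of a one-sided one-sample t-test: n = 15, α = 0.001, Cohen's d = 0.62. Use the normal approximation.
Power ≈ 0.25

Power calculation (one-sample t-test, normal approximation):
z_β = d · √n - z_α
z_β = 0.62 · √15 - 3.090
z_β = 0.62 · 3.873 - 3.090
z_β = -0.689

Power = Φ(z_β) = Φ(-0.689) ≈ 0.245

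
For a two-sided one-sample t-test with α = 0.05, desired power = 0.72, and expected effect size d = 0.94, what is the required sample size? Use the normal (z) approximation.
n = 8

Sample size formula (one-sample t-test, normal approximation):
n = ((z_{α/2} + z_β) / d)²

z_{α/2} = 1.960 (for α = 0.05, two-sided)
z_β = 0.583 (for power = 0.72)
d = 0.94

n = ((1.960 + 0.583) / 0.94)²
n = (2.705)²
n ≈ 7.32
Round up to the next whole number: n = 8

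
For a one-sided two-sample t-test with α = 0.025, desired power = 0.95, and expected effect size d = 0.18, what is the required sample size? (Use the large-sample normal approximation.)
n = 803 per group

Sample size formula (two-sample t-test, normal approximation):
n = 2 · ((z_α + z_β) / d)²

z_α = 1.960 (for α = 0.025, one-sided)
z_β = 1.645 (for power = 0.95)
d = 0.18

n = 2 · ((1.960 + 1.645) / 0.18)²
n = 2 · (20.028)²
n ≈ 802.24
Round up to the next whole number: n = 803 per group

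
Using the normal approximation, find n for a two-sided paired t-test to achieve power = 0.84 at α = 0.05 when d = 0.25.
n = 140 pairs

Sample size formula (paired t-test, normal approximation):
n = ((z_{α/2} + z_β) / d)²

z_{α/2} = 1.960 (for α = 0.05, two-sided)
z_β = 0.994 (for power = 0.84)
d = 0.25

n = ((1.960 + 0.994) / 0.25)²
n = (11.816)²
n ≈ 139.62
Round up to the next whole number: n = 140 pairs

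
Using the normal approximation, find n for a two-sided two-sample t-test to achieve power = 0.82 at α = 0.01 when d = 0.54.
n = 84 per group

Sample size formula (two-sample t-test, normal approximation):
n = 2 · ((z_{α/2} + z_β) / d)²

z_{α/2} = 2.576 (for α = 0.01, two-sided)
z_β = 0.915 (for power = 0.82)
d = 0.54

n = 2 · ((2.576 + 0.915) / 0.54)²
n = 2 · (6.465)²
n ≈ 83.59
Round up to the next whole number: n = 84 per group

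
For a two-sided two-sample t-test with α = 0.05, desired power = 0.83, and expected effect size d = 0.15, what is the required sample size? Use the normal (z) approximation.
n = 755 per group

Sample size formula (two-sample t-test, normal approximation):
n = 2 · ((z_{α/2} + z_β) / d)²

z_{α/2} = 1.960 (for α = 0.05, two-sided)
z_β = 0.954 (for power = 0.83)
d = 0.15

n = 2 · ((1.960 + 0.954) / 0.15)²
n = 2 · (19.427)²
n ≈ 754.82
Round up to the next whole number: n = 755 per group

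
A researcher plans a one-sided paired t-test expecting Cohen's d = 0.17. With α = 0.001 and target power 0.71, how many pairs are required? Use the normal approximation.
n = 460 pairs

Sample size formula (paired t-test, normal approximation):
n = ((z_α + z_β) / d)²

z_α = 3.090 (for α = 0.001, one-sided)
z_β = 0.553 (for power = 0.71)
d = 0.17

n = ((3.090 + 0.553) / 0.17)²
n = (21.429)²
n ≈ 459.20
Round up to the next whole number: n = 460 pairs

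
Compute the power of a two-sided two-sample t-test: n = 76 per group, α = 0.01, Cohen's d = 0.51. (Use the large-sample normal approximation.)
Power ≈ 0.71

Power calculation (two-sample t-test, normal approximation):
z_β = d · √(n/2) - z_{α/2}
z_β = 0.51 · √(76/2) - 2.576
z_β = 0.51 · 6.164 - 2.576
z_β = 0.568

Power = Φ(z_β) = Φ(0.568) ≈ 0.715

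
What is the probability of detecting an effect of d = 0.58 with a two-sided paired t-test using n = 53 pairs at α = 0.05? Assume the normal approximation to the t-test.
Power ≈ 0.99

Power calculation (paired t-test, normal approximation):
z_β = d · √n - z_{α/2}
z_β = 0.58 · √53 - 1.960
z_β = 0.58 · 7.280 - 1.960
z_β = 2.262

Power = Φ(z_β) = Φ(2.262) ≈ 0.988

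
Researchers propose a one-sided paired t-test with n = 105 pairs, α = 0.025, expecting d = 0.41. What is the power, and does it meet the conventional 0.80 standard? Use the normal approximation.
Power ≈ 0.99; the study is adequately powered (power ≥ 0.80)

Power calculation (paired t-test, normal approximation):
z_β = d · √n - z_α
z_β = 0.41 · √105 - 1.960
z_β = 0.41 · 10.247 - 1.960
z_β = 2.241

Power = Φ(z_β) = Φ(2.241) ≈ 0.987

Effect size d = 0.41 is small by Cohen's convention (0.2/0.5/0.8).

Threshold: power ≥ 0.80 is conventionally adequate.
Power ≈ 0.99 → the study is adequately powered (power ≥ 0.80).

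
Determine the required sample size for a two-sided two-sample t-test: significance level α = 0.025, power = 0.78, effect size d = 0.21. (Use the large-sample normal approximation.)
n = 412 per group

Sample size formula (two-sample t-test, normal approximation):
n = 2 · ((z_{α/2} + z_β) / d)²

z_{α/2} = 2.241 (for α = 0.025, two-sided)
z_β = 0.772 (for power = 0.78)
d = 0.21

n = 2 · ((2.241 + 0.772) / 0.21)²
n = 2 · (14.348)²
n ≈ 411.73
Round up to the next whole number: n = 412 per group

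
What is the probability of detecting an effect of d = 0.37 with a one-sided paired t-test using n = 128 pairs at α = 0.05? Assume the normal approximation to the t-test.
Power ≈ 0.99

Power calculation (paired t-test, normal approximation):
z_β = d · √n - z_α
z_β = 0.37 · √128 - 1.645
z_β = 0.37 · 11.314 - 1.645
z_β = 2.541

Power = Φ(z_β) = Φ(2.541) ≈ 0.994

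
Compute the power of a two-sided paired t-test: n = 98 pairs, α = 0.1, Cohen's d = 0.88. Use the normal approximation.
Power ≈ 1.00

Power calculation (paired t-test, normal approximation):
z_β = d · √n - z_{α/2}
z_β = 0.88 · √98 - 1.645
z_β = 0.88 · 9.899 - 1.645
z_β = 7.067

Power = Φ(z_β) = Φ(7.067) ≈ 1.000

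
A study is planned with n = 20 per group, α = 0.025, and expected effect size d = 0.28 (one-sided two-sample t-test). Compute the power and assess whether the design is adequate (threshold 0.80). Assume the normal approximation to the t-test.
Power ≈ 0.14; the study is underpowered (power < 0.80)

Power calculation (two-sample t-test, normal approximation):
z_β = d · √(n/2) - z_α
z_β = 0.28 · √(20/2) - 1.960
z_β = 0.28 · 3.162 - 1.960
z_β = -1.075

Power = Φ(z_β) = Φ(-1.075) ≈ 0.141

Effect size d = 0.28 is small by Cohen's convention (0.2/0.5/0.8).

Threshold: power ≥ 0.80 is conventionally adequate.
Power ≈ 0.14 → the study is underpowered (power < 0.80).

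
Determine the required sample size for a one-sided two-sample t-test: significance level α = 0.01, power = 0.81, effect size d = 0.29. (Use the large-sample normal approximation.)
n = 245 per group

Sample size formula (two-sample t-test, normal approximation):
n = 2 · ((z_α + z_β) / d)²

z_α = 2.326 (for α = 0.01, one-sided)
z_β = 0.878 (for power = 0.81)
d = 0.29

n = 2 · ((2.326 + 0.878) / 0.29)²
n = 2 · (11.048)²
n ≈ 244.12
Round up to the next whole number: n = 245 per group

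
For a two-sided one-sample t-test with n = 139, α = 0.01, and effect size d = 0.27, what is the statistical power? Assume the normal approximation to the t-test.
Power ≈ 0.73

Power calculation (one-sample t-test, normal approximation):
z_β = d · √n - z_{α/2}
z_β = 0.27 · √139 - 2.576
z_β = 0.27 · 11.790 - 2.576
z_β = 0.607

Power = Φ(z_β) = Φ(0.607) ≈ 0.728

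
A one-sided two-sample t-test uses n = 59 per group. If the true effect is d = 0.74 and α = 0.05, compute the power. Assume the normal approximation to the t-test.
Power ≈ 0.99

Power calculation (two-sample t-test, normal approximation):
z_β = d · √(n/2) - z_α
z_β = 0.74 · √(59/2) - 1.645
z_β = 0.74 · 5.431 - 1.645
z_β = 2.374

Power = Φ(z_β) = Φ(2.374) ≈ 0.991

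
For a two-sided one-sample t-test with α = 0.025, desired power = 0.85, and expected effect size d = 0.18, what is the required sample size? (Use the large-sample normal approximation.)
n = 332

Sample size formula (one-sample t-test, normal approximation):
n = ((z_{α/2} + z_β) / d)²

z_{α/2} = 2.241 (for α = 0.025, two-sided)
z_β = 1.036 (for power = 0.85)
d = 0.18

n = ((2.241 + 1.036) / 0.18)²
n = (18.206)²
n ≈ 331.46
Round up to the next whole number: n = 332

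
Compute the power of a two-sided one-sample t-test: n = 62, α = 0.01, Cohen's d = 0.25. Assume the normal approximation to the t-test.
Power ≈ 0.27

Power calculation (one-sample t-test, normal approximation):
z_β = d · √n - z_{α/2}
z_β = 0.25 · √62 - 2.576
z_β = 0.25 · 7.874 - 2.576
z_β = -0.607

Power = Φ(z_β) = Φ(-0.607) ≈ 0.272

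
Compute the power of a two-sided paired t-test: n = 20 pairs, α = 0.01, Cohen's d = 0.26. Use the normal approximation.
Power ≈ 0.08

Power calculation (paired t-test, normal approximation):
z_β = d · √n - z_{α/2}
z_β = 0.26 · √20 - 2.576
z_β = 0.26 · 4.472 - 2.576
z_β = -1.413

Power = Φ(z_β) = Φ(-1.413) ≈ 0.079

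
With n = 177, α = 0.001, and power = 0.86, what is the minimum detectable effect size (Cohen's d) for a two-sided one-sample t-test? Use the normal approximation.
d ≈ 0.33

Minimum detectable effect (one-sample t-test, normal approximation):
d = (z_{α/2} + z_β) / √n
d = (3.291 + 1.080) / √177
d = 4.371 / 13.304
d ≈ 0.33

By Cohen's convention (0.2 small / 0.5 medium / 0.8 large): small effect.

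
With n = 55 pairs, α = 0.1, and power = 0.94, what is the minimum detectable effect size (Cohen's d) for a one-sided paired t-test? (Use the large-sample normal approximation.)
d ≈ 0.38

Minimum detectable effect (paired t-test, normal approximation):
d = (z_α + z_β) / √n
d = (1.282 + 1.555) / √55
d = 2.836 / 7.416
d ≈ 0.38

By Cohen's convention (0.2 small / 0.5 medium / 0.8 large): small effect.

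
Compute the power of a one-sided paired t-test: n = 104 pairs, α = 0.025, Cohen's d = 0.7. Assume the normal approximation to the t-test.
Power ≈ 1.00

Power calculation (paired t-test, normal approximation):
z_β = d · √n - z_α
z_β = 0.7 · √104 - 1.960
z_β = 0.7 · 10.198 - 1.960
z_β = 5.179

Power = Φ(z_β) = Φ(5.179) ≈ 1.000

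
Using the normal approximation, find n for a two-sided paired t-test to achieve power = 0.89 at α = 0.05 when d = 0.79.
n = 17 pairs

Sample size formula (paired t-test, normal approximation):
n = ((z_{α/2} + z_β) / d)²

z_{α/2} = 1.960 (for α = 0.05, two-sided)
z_β = 1.227 (for power = 0.89)
d = 0.79

n = ((1.960 + 1.227) / 0.79)²
n = (4.034)²
n ≈ 16.27
Round up to the next whole number: n = 17 pairs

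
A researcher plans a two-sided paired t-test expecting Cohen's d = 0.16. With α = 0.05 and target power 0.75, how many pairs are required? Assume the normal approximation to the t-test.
n = 272 pairs

Sample size formula (paired t-test, normal approximation):
n = ((z_{α/2} + z_β) / d)²

z_{α/2} = 1.960 (for α = 0.05, two-sided)
z_β = 0.674 (for power = 0.75)
d = 0.16

n = ((1.960 + 0.674) / 0.16)²
n = (16.463)²
n ≈ 271.03
Round up to the next whole number: n = 272 pairs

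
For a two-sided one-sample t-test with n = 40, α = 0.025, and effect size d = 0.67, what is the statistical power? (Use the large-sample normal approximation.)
Power ≈ 0.98

Power calculation (one-sample t-test, normal approximation):
z_β = d · √n - z_{α/2}
z_β = 0.67 · √40 - 2.241
z_β = 0.67 · 6.325 - 2.241
z_β = 1.996

Power = Φ(z_β) = Φ(1.996) ≈ 0.977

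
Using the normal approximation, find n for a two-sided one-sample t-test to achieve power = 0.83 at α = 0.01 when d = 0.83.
n = 19

Sample size formula (one-sample t-test, normal approximation):
n = ((z_{α/2} + z_β) / d)²

z_{α/2} = 2.576 (for α = 0.01, two-sided)
z_β = 0.954 (for power = 0.83)
d = 0.83

n = ((2.576 + 0.954) / 0.83)²
n = (4.253)²
n ≈ 18.09
Round up to the next whole number: n = 19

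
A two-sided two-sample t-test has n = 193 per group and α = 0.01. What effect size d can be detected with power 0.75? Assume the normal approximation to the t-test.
d ≈ 0.33

Minimum detectable effect (two-sample t-test, normal approximation):
d = (z_{α/2} + z_β) / √(n/2)
d = (2.576 + 0.674) / √(193/2)
d = 3.250 / 9.823
d ≈ 0.33

By Cohen's convention (0.2 small / 0.5 medium / 0.8 large): small effect.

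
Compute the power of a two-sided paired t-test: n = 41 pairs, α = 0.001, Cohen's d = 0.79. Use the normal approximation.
Power ≈ 0.96

Power calculation (paired t-test, normal approximation):
z_β = d · √n - z_{α/2}
z_β = 0.79 · √41 - 3.291
z_β = 0.79 · 6.403 - 3.291
z_β = 1.768

Power = Φ(z_β) = Φ(1.768) ≈ 0.961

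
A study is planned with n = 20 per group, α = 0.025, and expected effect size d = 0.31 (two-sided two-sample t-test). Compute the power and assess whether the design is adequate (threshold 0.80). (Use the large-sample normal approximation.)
Power ≈ 0.10; the study is underpowered (power < 0.80)

Power calculation (two-sample t-test, normal approximation):
z_β = d · √(n/2) - z_{α/2}
z_β = 0.31 · √(20/2) - 2.241
z_β = 0.31 · 3.162 - 2.241
z_β = -1.261

Power = Φ(z_β) = Φ(-1.261) ≈ 0.104

Effect size d = 0.31 is small by Cohen's convention (0.2/0.5/0.8).

Threshold: power ≥ 0.80 is conventionally adequate.
Power ≈ 0.10 → the study is underpowered (power < 0.80).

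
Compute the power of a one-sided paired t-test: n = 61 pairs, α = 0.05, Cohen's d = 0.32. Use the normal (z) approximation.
Power ≈ 0.80

Power calculation (paired t-test, normal approximation):
z_β = d · √n - z_α
z_β = 0.32 · √61 - 1.645
z_β = 0.32 · 7.810 - 1.645
z_β = 0.854

Power = Φ(z_β) = Φ(0.854) ≈ 0.804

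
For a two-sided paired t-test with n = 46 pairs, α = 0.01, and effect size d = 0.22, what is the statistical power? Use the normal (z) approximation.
Power ≈ 0.14

Power calculation (paired t-test, normal approximation):
z_β = d · √n - z_{α/2}
z_β = 0.22 · √46 - 2.576
z_β = 0.22 · 6.782 - 2.576
z_β = -1.084

Power = Φ(z_β) = Φ(-1.084) ≈ 0.139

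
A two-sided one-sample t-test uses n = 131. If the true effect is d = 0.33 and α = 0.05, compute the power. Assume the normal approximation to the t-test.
Power ≈ 0.97

Power calculation (one-sample t-test, normal approximation):
z_β = d · √n - z_{α/2}
z_β = 0.33 · √131 - 1.960
z_β = 0.33 · 11.446 - 1.960
z_β = 1.817

Power = Φ(z_β) = Φ(1.817) ≈ 0.965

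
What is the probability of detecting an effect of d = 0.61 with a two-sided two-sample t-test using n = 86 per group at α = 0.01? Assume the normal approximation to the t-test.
Power ≈ 0.92

Power calculation (two-sample t-test, normal approximation):
z_β = d · √(n/2) - z_{α/2}
z_β = 0.61 · √(86/2) - 2.576
z_β = 0.61 · 6.557 - 2.576
z_β = 1.424

Power = Φ(z_β) = Φ(1.424) ≈ 0.923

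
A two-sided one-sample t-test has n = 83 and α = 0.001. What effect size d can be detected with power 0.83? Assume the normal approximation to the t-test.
d ≈ 0.47

Minimum detectable effect (one-sample t-test, normal approximation):
d = (z_{α/2} + z_β) / √n
d = (3.291 + 0.954) / √83
d = 4.245 / 9.110
d ≈ 0.47

By Cohen's convention (0.2 small / 0.5 medium / 0.8 large): small effect.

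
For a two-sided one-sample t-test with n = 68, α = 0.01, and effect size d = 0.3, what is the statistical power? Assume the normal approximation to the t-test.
Power ≈ 0.46

Power calculation (one-sample t-test, normal approximation):
z_β = d · √n - z_{α/2}
z_β = 0.3 · √68 - 2.576
z_β = 0.3 · 8.246 - 2.576
z_β = -0.102

Power = Φ(z_β) = Φ(-0.102) ≈ 0.459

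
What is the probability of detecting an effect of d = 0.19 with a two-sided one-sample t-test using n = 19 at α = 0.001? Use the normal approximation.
Power ≈ 0.01

Power calculation (one-sample t-test, normal approximation):
z_β = d · √n - z_{α/2}
z_β = 0.19 · √19 - 3.291
z_β = 0.19 · 4.359 - 3.291
z_β = -2.462

Power = Φ(z_β) = Φ(-2.462) ≈ 0.007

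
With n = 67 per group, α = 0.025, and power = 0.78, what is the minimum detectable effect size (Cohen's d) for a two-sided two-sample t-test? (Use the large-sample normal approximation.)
d ≈ 0.52

Minimum detectable effect (two-sample t-test, normal approximation):
d = (z_{α/2} + z_β) / √(n/2)
d = (2.241 + 0.772) / √(67/2)
d = 3.014 / 5.788
d ≈ 0.52

By Cohen's convention (0.2 small / 0.5 medium / 0.8 large): medium effect.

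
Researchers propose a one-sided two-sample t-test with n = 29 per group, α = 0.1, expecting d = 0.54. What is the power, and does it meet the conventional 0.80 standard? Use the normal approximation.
Power ≈ 0.78; the study is underpowered (power < 0.80)

Power calculation (two-sample t-test, normal approximation):
z_β = d · √(n/2) - z_α
z_β = 0.54 · √(29/2) - 1.282
z_β = 0.54 · 3.808 - 1.282
z_β = 0.775

Power = Φ(z_β) = Φ(0.775) ≈ 0.781

Effect size d = 0.54 is medium by Cohen's convention (0.2/0.5/0.8).

Threshold: power ≥ 0.80 is conventionally adequate.
Power ≈ 0.78 → the study is underpowered (power < 0.80).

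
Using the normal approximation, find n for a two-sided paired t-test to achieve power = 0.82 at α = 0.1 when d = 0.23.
n = 124 pairs

Sample size formula (paired t-test, normal approximation):
n = ((z_{α/2} + z_β) / d)²

z_{α/2} = 1.645 (for α = 0.1, two-sided)
z_β = 0.915 (for power = 0.82)
d = 0.23

n = ((1.645 + 0.915) / 0.23)²
n = (11.130)²
n ≈ 123.88
Round up to the next whole number: n = 124 pairs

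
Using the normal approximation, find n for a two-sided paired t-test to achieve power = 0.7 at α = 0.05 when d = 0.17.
n = 214 pairs

Sample size formula (paired t-test, normal approximation):
n = ((z_{α/2} + z_β) / d)²

z_{α/2} = 1.960 (for α = 0.05, two-sided)
z_β = 0.524 (for power = 0.7)
d = 0.17

n = ((1.960 + 0.524) / 0.17)²
n = (14.612)²
n ≈ 213.51
Round up to the next whole number: n = 214 pairs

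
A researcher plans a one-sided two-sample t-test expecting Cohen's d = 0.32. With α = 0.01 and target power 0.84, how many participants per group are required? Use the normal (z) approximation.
n = 216 per group

Sample size formula (two-sample t-test, normal approximation):
n = 2 · ((z_α + z_β) / d)²

z_α = 2.326 (for α = 0.01, one-sided)
z_β = 0.994 (for power = 0.84)
d = 0.32

n = 2 · ((2.326 + 0.994) / 0.32)²
n = 2 · (10.375)²
n ≈ 215.28
Round up to the next whole number: n = 216 per group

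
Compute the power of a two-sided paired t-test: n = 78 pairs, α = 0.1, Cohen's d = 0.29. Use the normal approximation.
Power ≈ 0.82

Power calculation (paired t-test, normal approximation):
z_β = d · √n - z_{α/2}
z_β = 0.29 · √78 - 1.645
z_β = 0.29 · 8.832 - 1.645
z_β = 0.916

Power = Φ(z_β) = Φ(0.916) ≈ 0.820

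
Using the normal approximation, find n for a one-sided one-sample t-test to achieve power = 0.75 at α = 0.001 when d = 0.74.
n = 26

Sample size formula (one-sample t-test, normal approximation):
n = ((z_α + z_β) / d)²

z_α = 3.090 (for α = 0.001, one-sided)
z_β = 0.674 (for power = 0.75)
d = 0.74

n = ((3.090 + 0.674) / 0.74)²
n = (5.086)²
n ≈ 25.87
Round up to the next whole number: n = 26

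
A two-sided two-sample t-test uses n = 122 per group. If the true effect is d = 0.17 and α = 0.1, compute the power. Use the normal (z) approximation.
Power ≈ 0.38

Power calculation (two-sample t-test, normal approximation):
z_β = d · √(n/2) - z_{α/2}
z_β = 0.17 · √(122/2) - 1.645
z_β = 0.17 · 7.810 - 1.645
z_β = -0.317

Power = Φ(z_β) = Φ(-0.317) ≈ 0.376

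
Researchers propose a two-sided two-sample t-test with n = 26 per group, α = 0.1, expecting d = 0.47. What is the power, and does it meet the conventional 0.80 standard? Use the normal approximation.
Power ≈ 0.52; the study is underpowered (power < 0.80)

Power calculation (two-sample t-test, normal approximation):
z_β = d · √(n/2) - z_{α/2}
z_β = 0.47 · √(26/2) - 1.645
z_β = 0.47 · 3.606 - 1.645
z_β = 0.050

Power = Φ(z_β) = Φ(0.050) ≈ 0.520

Effect size d = 0.47 is small by Cohen's convention (0.2/0.5/0.8).

Threshold: power ≥ 0.80 is conventionally adequate.
Power ≈ 0.52 → the study is underpowered (power < 0.80).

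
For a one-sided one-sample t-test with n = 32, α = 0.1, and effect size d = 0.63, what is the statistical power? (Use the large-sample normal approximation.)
Power ≈ 0.99

Power calculation (one-sample t-test, normal approximation):
z_β = d · √n - z_α
z_β = 0.63 · √32 - 1.282
z_β = 0.63 · 5.657 - 1.282
z_β = 2.282

Power = Φ(z_β) = Φ(2.282) ≈ 0.989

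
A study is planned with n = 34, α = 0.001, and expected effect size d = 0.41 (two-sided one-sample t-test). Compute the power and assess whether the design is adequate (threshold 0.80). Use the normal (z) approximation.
Power ≈ 0.18; the study is underpowered (power < 0.80)

Power calculation (one-sample t-test, normal approximation):
z_β = d · √n - z_{α/2}
z_β = 0.41 · √34 - 3.291
z_β = 0.41 · 5.831 - 3.291
z_β = -0.900

Power = Φ(z_β) = Φ(-0.900) ≈ 0.184

Effect size d = 0.41 is small by Cohen's convention (0.2/0.5/0.8).

Threshold: power ≥ 0.80 is conventionally adequate.
Power ≈ 0.18 → the study is underpowered (power < 0.80).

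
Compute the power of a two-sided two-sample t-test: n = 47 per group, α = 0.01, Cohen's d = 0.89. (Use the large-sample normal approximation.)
Power ≈ 0.96

Power calculation (two-sample t-test, normal approximation):
z_β = d · √(n/2) - z_{α/2}
z_β = 0.89 · √(47/2) - 2.576
z_β = 0.89 · 4.848 - 2.576
z_β = 1.739

Power = Φ(z_β) = Φ(1.739) ≈ 0.959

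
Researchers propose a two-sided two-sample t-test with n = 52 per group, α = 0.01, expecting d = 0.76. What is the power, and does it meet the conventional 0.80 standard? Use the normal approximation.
Power ≈ 0.90; the study is adequately powered (power ≥ 0.80)

Power calculation (two-sample t-test, normal approximation):
z_β = d · √(n/2) - z_{α/2}
z_β = 0.76 · √(52/2) - 2.576
z_β = 0.76 · 5.099 - 2.576
z_β = 1.299

Power = Φ(z_β) = Φ(1.299) ≈ 0.903

Effect size d = 0.76 is medium by Cohen's convention (0.2/0.5/0.8).

Threshold: power ≥ 0.80 is conventionally adequate.
Power ≈ 0.90 → the study is adequately powered (power ≥ 0.80).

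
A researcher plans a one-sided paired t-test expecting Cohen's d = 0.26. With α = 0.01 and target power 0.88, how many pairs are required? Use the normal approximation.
n = 182 pairs

Sample size formula (paired t-test, normal approximation):
n = ((z_α + z_β) / d)²

z_α = 2.326 (for α = 0.01, one-sided)
z_β = 1.175 (for power = 0.88)
d = 0.26

n = ((2.326 + 1.175) / 0.26)²
n = (13.465)²
n ≈ 181.31
Round up to the next whole number: n = 182 pairs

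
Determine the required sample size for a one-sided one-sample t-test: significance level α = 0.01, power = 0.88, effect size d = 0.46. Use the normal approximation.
n = 58

Sample size formula (one-sample t-test, normal approximation):
n = ((z_α + z_β) / d)²

z_α = 2.326 (for α = 0.01, one-sided)
z_β = 1.175 (for power = 0.88)
d = 0.46

n = ((2.326 + 1.175) / 0.46)²
n = (7.611)²
n ≈ 57.93
Round up to the next whole number: n = 58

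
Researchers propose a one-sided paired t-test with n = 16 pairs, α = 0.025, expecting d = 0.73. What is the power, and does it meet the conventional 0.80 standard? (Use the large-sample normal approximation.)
Power ≈ 0.83; the study is adequately powered (power ≥ 0.80)

Power calculation (paired t-test, normal approximation):
z_β = d · √n - z_α
z_β = 0.73 · √16 - 1.960
z_β = 0.73 · 4.000 - 1.960
z_β = 0.960

Power = Φ(z_β) = Φ(0.960) ≈ 0.831

Effect size d = 0.73 is medium by Cohen's convention (0.2/0.5/0.8).

Threshold: power ≥ 0.80 is conventionally adequate.
Power ≈ 0.83 → the study is adequately powered (power ≥ 0.80).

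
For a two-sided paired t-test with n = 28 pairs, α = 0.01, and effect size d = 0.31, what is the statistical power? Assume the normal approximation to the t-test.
Power ≈ 0.17

Power calculation (paired t-test, normal approximation):
z_β = d · √n - z_{α/2}
z_β = 0.31 · √28 - 2.576
z_β = 0.31 · 5.292 - 2.576
z_β = -0.935

Power = Φ(z_β) = Φ(-0.935) ≈ 0.175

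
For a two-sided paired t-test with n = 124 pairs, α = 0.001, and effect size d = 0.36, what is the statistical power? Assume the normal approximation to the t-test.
Power ≈ 0.76

Power calculation (paired t-test, normal approximation):
z_β = d · √n - z_{α/2}
z_β = 0.36 · √124 - 3.291
z_β = 0.36 · 11.136 - 3.291
z_β = 0.718

Power = Φ(z_β) = Φ(0.718) ≈ 0.764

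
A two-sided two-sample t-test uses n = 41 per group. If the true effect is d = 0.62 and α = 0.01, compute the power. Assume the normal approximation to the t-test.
Power ≈ 0.59

Power calculation (two-sample t-test, normal approximation):
z_β = d · √(n/2) - z_{α/2}
z_β = 0.62 · √(41/2) - 2.576
z_β = 0.62 · 4.528 - 2.576
z_β = 0.231

Power = Φ(z_β) = Φ(0.231) ≈ 0.591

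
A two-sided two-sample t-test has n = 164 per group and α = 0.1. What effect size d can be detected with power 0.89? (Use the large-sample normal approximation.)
d ≈ 0.32

Minimum detectable effect (two-sample t-test, normal approximation):
d = (z_{α/2} + z_β) / √(n/2)
d = (1.645 + 1.227) / √(164/2)
d = 2.871 / 9.055
d ≈ 0.32

By Cohen's convention (0.2 small / 0.5 medium / 0.8 large): small effect.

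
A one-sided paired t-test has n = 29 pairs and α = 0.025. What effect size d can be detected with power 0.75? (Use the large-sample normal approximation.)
d ≈ 0.49

Minimum detectable effect (paired t-test, normal approximation):
d = (z_α + z_β) / √n
d = (1.960 + 0.674) / √29
d = 2.634 / 5.385
d ≈ 0.49

By Cohen's convention (0.2 small / 0.5 medium / 0.8 large): small effect.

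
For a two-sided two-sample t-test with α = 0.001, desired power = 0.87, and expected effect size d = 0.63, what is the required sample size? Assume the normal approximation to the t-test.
n = 99 per group

Sample size formula (two-sample t-test, normal approximation):
n = 2 · ((z_{α/2} + z_β) / d)²

z_{α/2} = 3.291 (for α = 0.001, two-sided)
z_β = 1.126 (for power = 0.87)
d = 0.63

n = 2 · ((3.291 + 1.126) / 0.63)²
n = 2 · (7.011)²
n ≈ 98.31
Round up to the next whole number: n = 99 per group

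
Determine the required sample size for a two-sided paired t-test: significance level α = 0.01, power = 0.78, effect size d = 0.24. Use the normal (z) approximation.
n = 195 pairs

Sample size formula (paired t-test, normal approximation):
n = ((z_{α/2} + z_β) / d)²

z_{α/2} = 2.576 (for α = 0.01, two-sided)
z_β = 0.772 (for power = 0.78)
d = 0.24

n = ((2.576 + 0.772) / 0.24)²
n = (13.950)²
n ≈ 194.60
Round up to the next whole number: n = 195 pairs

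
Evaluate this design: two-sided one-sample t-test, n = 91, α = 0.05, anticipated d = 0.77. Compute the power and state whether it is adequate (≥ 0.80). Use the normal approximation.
Power ≈ 1.00; the study is adequately powered (power ≥ 0.80)

Power calculation (one-sample t-test, normal approximation):
z_β = d · √n - z_{α/2}
z_β = 0.77 · √91 - 1.960
z_β = 0.77 · 9.539 - 1.960
z_β = 5.385

Power = Φ(z_β) = Φ(5.385) ≈ 1.000

Effect size d = 0.77 is medium by Cohen's convention (0.2/0.5/0.8).

Threshold: power ≥ 0.80 is conventionally adequate.
Power ≈ 1.00 → the study is adequately powered (power ≥ 0.80).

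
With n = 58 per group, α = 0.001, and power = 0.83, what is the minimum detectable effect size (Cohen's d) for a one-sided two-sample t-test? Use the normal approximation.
d ≈ 0.75

Minimum detectable effect (two-sample t-test, normal approximation):
d = (z_α + z_β) / √(n/2)
d = (3.090 + 0.954) / √(58/2)
d = 4.044 / 5.385
d ≈ 0.75

By Cohen's convention (0.2 small / 0.5 medium / 0.8 large): medium effect.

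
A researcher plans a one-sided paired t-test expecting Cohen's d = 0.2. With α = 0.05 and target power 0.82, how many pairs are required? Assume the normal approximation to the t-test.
n = 164 pairs

Sample size formula (paired t-test, normal approximation):
n = ((z_α + z_β) / d)²

z_α = 1.645 (for α = 0.05, one-sided)
z_β = 0.915 (for power = 0.82)
d = 0.2

n = ((1.645 + 0.915) / 0.2)²
n = (12.800)²
n ≈ 163.84
Round up to the next whole number: n = 164 pairs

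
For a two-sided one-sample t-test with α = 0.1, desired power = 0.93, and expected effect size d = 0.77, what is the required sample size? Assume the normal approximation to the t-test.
n = 17

Sample size formula (one-sample t-test, normal approximation):
n = ((z_{α/2} + z_β) / d)²

z_{α/2} = 1.645 (for α = 0.1, two-sided)
z_β = 1.476 (for power = 0.93)
d = 0.77

n = ((1.645 + 1.476) / 0.77)²
n = (4.053)²
n ≈ 16.43
Round up to the next whole number: n = 17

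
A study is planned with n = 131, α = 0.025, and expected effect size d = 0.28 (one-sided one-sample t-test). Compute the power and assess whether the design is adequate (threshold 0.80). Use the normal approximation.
Power ≈ 0.89; the study is adequately powered (power ≥ 0.80)

Power calculation (one-sample t-test, normal approximation):
z_β = d · √n - z_α
z_β = 0.28 · √131 - 1.960
z_β = 0.28 · 11.446 - 1.960
z_β = 1.245

Power = Φ(z_β) = Φ(1.245) ≈ 0.893

Effect size d = 0.28 is small by Cohen's convention (0.2/0.5/0.8).

Threshold: power ≥ 0.80 is conventionally adequate.
Power ≈ 0.89 → the study is adequately powered (power ≥ 0.80).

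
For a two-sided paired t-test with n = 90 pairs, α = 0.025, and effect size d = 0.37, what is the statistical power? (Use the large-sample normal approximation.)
Power ≈ 0.90

Power calculation (paired t-test, normal approximation):
z_β = d · √n - z_{α/2}
z_β = 0.37 · √90 - 2.241
z_β = 0.37 · 9.487 - 2.241
z_β = 1.269

Power = Φ(z_β) = Φ(1.269) ≈ 0.898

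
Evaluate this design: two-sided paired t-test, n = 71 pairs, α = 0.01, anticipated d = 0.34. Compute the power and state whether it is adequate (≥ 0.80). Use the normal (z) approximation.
Power ≈ 0.61; the study is underpowered (power < 0.80)

Power calculation (paired t-test, normal approximation):
z_β = d · √n - z_{α/2}
z_β = 0.34 · √71 - 2.576
z_β = 0.34 · 8.426 - 2.576
z_β = 0.289

Power = Φ(z_β) = Φ(0.289) ≈ 0.614

Effect size d = 0.34 is small by Cohen's convention (0.2/0.5/0.8).

Threshold: power ≥ 0.80 is conventionally adequate.
Power ≈ 0.61 → the study is underpowered (power < 0.80).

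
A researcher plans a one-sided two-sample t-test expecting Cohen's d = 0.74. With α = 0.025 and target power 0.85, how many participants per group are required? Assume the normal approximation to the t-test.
n = 33 per group

Sample size formula (two-sample t-test, normal approximation):
n = 2 · ((z_α + z_β) / d)²

z_α = 1.960 (for α = 0.025, one-sided)
z_β = 1.036 (for power = 0.85)
d = 0.74

n = 2 · ((1.960 + 1.036) / 0.74)²
n = 2 · (4.049)²
n ≈ 32.79
Round up to the next whole number: n = 33 per group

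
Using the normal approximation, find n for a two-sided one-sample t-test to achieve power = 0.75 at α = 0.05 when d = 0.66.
n = 16

Sample size formula (one-sample t-test, normal approximation):
n = ((z_{α/2} + z_β) / d)²

z_{α/2} = 1.960 (for α = 0.05, two-sided)
z_β = 0.674 (for power = 0.75)
d = 0.66

n = ((1.960 + 0.674) / 0.66)²
n = (3.991)²
n ≈ 15.93
Round up to the next whole number: n = 16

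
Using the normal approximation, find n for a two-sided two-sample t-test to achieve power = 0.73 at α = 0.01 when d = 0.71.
n = 41 per group

Sample size formula (two-sample t-test, normal approximation):
n = 2 · ((z_{α/2} + z_β) / d)²

z_{α/2} = 2.576 (for α = 0.01, two-sided)
z_β = 0.613 (for power = 0.73)
d = 0.71

n = 2 · ((2.576 + 0.613) / 0.71)²
n = 2 · (4.492)²
n ≈ 40.36
Round up to the next whole number: n = 41 per group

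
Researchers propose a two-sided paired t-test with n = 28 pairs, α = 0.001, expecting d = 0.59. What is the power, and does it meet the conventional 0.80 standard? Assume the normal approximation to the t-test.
Power ≈ 0.43; the study is underpowered (power < 0.80)

Power calculation (paired t-test, normal approximation):
z_β = d · √n - z_{α/2}
z_β = 0.59 · √28 - 3.291
z_β = 0.59 · 5.292 - 3.291
z_β = -0.169

Power = Φ(z_β) = Φ(-0.169) ≈ 0.433

Effect size d = 0.59 is medium by Cohen's convention (0.2/0.5/0.8).

Threshold: power ≥ 0.80 is conventionally adequate.
Power ≈ 0.43 → the study is underpowered (power < 0.80).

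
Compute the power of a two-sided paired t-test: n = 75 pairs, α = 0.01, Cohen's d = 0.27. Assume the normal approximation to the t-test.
Power ≈ 0.41

Power calculation (paired t-test, normal approximation):
z_β = d · √n - z_{α/2}
z_β = 0.27 · √75 - 2.576
z_β = 0.27 · 8.660 - 2.576
z_β = -0.238

Power = Φ(z_β) = Φ(-0.238) ≈ 0.406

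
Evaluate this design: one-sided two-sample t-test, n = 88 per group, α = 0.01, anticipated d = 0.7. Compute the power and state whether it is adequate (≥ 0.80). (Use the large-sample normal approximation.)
Power ≈ 0.99; the study is adequately powered (power ≥ 0.80)

Power calculation (two-sample t-test, normal approximation):
z_β = d · √(n/2) - z_α
z_β = 0.7 · √(88/2) - 2.326
z_β = 0.7 · 6.633 - 2.326
z_β = 2.317

Power = Φ(z_β) = Φ(2.317) ≈ 0.990

Effect size d = 0.7 is medium by Cohen's convention (0.2/0.5/0.8).

Threshold: power ≥ 0.80 is conventionally adequate.
Power ≈ 0.99 → the study is adequately powered (power ≥ 0.80).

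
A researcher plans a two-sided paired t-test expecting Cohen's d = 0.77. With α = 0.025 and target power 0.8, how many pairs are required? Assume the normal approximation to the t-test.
n = 17 pairs

Sample size formula (paired t-test, normal approximation):
n = ((z_{α/2} + z_β) / d)²

z_{α/2} = 2.241 (for α = 0.025, two-sided)
z_β = 0.842 (for power = 0.8)
d = 0.77

n = ((2.241 + 0.842) / 0.77)²
n = (4.004)²
n ≈ 16.03
Round up to the next whole number: n = 17 pairs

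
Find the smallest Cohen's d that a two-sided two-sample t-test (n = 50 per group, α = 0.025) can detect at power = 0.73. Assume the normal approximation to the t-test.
d ≈ 0.57

Minimum detectable effect (two-sample t-test, normal approximation):
d = (z_{α/2} + z_β) / √(n/2)
d = (2.241 + 0.613) / √(50/2)
d = 2.854 / 5.000
d ≈ 0.57

By Cohen's convention (0.2 small / 0.5 medium / 0.8 large): medium effect.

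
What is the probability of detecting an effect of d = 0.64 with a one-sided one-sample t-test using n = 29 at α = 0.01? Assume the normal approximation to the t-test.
Power ≈ 0.87

Power calculation (one-sample t-test, normal approximation):
z_β = d · √n - z_α
z_β = 0.64 · √29 - 2.326
z_β = 0.64 · 5.385 - 2.326
z_β = 1.120

Power = Φ(z_β) = Φ(1.120) ≈ 0.869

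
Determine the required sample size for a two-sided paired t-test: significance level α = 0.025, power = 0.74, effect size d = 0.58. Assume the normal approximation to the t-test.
n = 25 pairs

Sample size formula (paired t-test, normal approximation):
n = ((z_{α/2} + z_β) / d)²

z_{α/2} = 2.241 (for α = 0.025, two-sided)
z_β = 0.643 (for power = 0.74)
d = 0.58

n = ((2.241 + 0.643) / 0.58)²
n = (4.972)²
n ≈ 24.72
Round up to the next whole number: n = 25 pairs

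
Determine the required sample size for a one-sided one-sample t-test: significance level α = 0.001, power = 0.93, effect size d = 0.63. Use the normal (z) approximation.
n = 53

Sample size formula (one-sample t-test, normal approximation):
n = ((z_α + z_β) / d)²

z_α = 3.090 (for α = 0.001, one-sided)
z_β = 1.476 (for power = 0.93)
d = 0.63

n = ((3.090 + 1.476) / 0.63)²
n = (7.248)²
n ≈ 52.53
Round up to the next whole number: n = 53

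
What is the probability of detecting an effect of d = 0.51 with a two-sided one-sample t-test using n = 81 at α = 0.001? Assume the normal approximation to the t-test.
Power ≈ 0.90

Power calculation (one-sample t-test, normal approximation):
z_β = d · √n - z_{α/2}
z_β = 0.51 · √81 - 3.291
z_β = 0.51 · 9.000 - 3.291
z_β = 1.299

Power = Φ(z_β) = Φ(1.299) ≈ 0.903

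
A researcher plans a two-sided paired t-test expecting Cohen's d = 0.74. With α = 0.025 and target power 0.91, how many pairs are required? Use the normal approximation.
n = 24 pairs

Sample size formula (paired t-test, normal approximation):
n = ((z_{α/2} + z_β) / d)²

z_{α/2} = 2.241 (for α = 0.025, two-sided)
z_β = 1.341 (for power = 0.91)
d = 0.74

n = ((2.241 + 1.341) / 0.74)²
n = (4.841)²
n ≈ 23.44
Round up to the next whole number: n = 24 pairs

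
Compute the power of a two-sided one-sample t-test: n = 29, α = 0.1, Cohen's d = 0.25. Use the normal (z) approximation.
Power ≈ 0.38

Power calculation (one-sample t-test, normal approximation):
z_β = d · √n - z_{α/2}
z_β = 0.25 · √29 - 1.645
z_β = 0.25 · 5.385 - 1.645
z_β = -0.299

Power = Φ(z_β) = Φ(-0.299) ≈ 0.383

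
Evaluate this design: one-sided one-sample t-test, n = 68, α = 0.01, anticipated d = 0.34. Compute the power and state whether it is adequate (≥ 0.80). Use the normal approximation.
Power ≈ 0.68; the study is underpowered (power < 0.80)

Power calculation (one-sample t-test, normal approximation):
z_β = d · √n - z_α
z_β = 0.34 · √68 - 2.326
z_β = 0.34 · 8.246 - 2.326
z_β = 0.477

Power = Φ(z_β) = Φ(0.477) ≈ 0.683

Effect size d = 0.34 is small by Cohen's convention (0.2/0.5/0.8).

Threshold: power ≥ 0.80 is conventionally adequate.
Power ≈ 0.68 → the study is underpowered (power < 0.80).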